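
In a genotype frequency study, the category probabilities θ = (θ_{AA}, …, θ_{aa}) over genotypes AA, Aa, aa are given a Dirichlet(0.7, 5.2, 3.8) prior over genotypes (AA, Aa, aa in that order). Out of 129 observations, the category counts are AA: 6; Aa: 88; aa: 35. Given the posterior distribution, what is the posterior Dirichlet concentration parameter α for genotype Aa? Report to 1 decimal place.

The Dirichlet prior is conjugate to the Multinomial likelihood: each posterior αⱼ = prior αⱼ + observed count nⱼ.
Posterior concentration: (6.7, 93.2, 38.8), total = 138.7.
α_{Aa} = 5.2 + 88 = 93.2.

93.2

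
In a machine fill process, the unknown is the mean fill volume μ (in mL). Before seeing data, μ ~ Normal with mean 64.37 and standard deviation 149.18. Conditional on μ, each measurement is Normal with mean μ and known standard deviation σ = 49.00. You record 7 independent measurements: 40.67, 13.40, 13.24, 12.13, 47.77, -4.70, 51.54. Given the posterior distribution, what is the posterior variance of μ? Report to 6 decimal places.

For Normal data with known variance σ², a Normal(μ₀, σ₀²) prior on μ is conjugate. Posterior precision = 1/σ₀² + n/σ²; posterior mean is the precision-weighted average of μ₀ and x̄.
σ₀² = 149.18² = 22254.6724, σ² = 49.00² = 2401; σ² + n·σ₀² = 2401 + 7·22254.6724 = 158183.7068.
Posterior precision = 1/σ₀² + n/σ² = 1/22254.6724 + 7/2401 = (σ² + n·σ₀²)/(σ₀²σ²) = 158183.7068/(22254.6724·2401); posterior variance σₙ² = σ₀²σ²/(σ² + n·σ₀²) = 22254.6724·2401/158183.7068 = 337.793756.

337.793756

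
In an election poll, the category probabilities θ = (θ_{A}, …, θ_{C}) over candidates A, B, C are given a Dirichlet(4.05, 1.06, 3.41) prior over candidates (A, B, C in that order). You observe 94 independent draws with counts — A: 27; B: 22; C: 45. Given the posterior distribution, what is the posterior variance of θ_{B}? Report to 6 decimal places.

0.001684

The Dirichlet prior is conjugate to the Multinomial likelihood: each posterior αⱼ = prior αⱼ + observed count nⱼ.
Posterior concentration: (31.05, 23.06, 48.41), total = 102.52.
Var[θ_j] = α_j(Σα−α_j)/((Σα)²(Σα+1)) = 23.06·79.46/(102.52²·103.52) = 0.001684.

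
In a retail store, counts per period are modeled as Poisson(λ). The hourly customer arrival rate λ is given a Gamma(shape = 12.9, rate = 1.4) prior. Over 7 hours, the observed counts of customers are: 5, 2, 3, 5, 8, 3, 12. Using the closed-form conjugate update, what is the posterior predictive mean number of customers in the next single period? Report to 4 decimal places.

With a Gamma(shape α, rate β) prior, the Poisson likelihood is conjugate: the posterior is Gamma(α + ΣXᵢ, β + n).
Sum of counts S = 38 over n = 7 hours.
Posterior: Gamma(α+S, β+n) = Gamma(12.9+38, 1.4+7) = Gamma(50.9, 8.4).
The predictive distribution for one future period is NegBinom with mean α/β = 6.0595.

6.0595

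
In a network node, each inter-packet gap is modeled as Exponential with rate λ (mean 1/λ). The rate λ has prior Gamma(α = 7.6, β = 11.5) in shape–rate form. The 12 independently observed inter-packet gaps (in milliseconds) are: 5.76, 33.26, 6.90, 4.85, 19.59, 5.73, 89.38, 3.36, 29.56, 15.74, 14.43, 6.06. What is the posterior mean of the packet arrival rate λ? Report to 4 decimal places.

With a Gamma(shape α, rate β) prior on the exponential rate λ, the posterior after n observations with total T = Σxᵢ is Gamma(α+n, β+T).
Sum of observations T = 234.62 milliseconds; n = 12.
Posterior: Gamma(7.6+12, 11.5+234.62) = Gamma(19.6, 246.12).
Posterior mean of λ = α/β = 19.6/246.12 = 0.0796.

0.0796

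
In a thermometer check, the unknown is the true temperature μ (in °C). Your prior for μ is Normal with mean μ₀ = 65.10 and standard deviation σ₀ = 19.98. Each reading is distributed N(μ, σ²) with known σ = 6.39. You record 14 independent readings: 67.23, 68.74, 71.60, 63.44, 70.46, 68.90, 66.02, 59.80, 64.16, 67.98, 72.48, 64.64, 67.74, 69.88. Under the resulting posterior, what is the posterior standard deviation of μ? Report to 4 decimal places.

1.7016

For Normal data with known variance σ², a Normal(μ₀, σ₀²) prior on μ is conjugate. Posterior precision = 1/σ₀² + n/σ²; posterior mean is the precision-weighted average of μ₀ and x̄.
σ₀² = 19.98² = 399.2004, σ² = 6.39² = 40.8321; σ² + n·σ₀² = 40.8321 + 14·399.2004 = 5629.6377.
Posterior precision = 1/σ₀² + n/σ² = 1/399.2004 + 14/40.8321 = (σ² + n·σ₀²)/(σ₀²σ²) = 5629.6377/(399.2004·40.8321); posterior variance σₙ² = σ₀²σ²/(σ² + n·σ₀²) = 399.2004·40.8321/5629.6377 = 2.895424.
Posterior SD = √σₙ² = √(399.2004·40.8321/5629.6377) = 1.7016.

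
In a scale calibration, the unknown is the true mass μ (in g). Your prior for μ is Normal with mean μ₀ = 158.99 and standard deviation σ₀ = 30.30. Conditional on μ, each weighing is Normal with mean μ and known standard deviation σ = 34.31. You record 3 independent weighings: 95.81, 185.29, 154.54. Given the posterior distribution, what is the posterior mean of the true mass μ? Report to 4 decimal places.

149.3384

For Normal data with known variance σ², a Normal(μ₀, σ₀²) prior on μ is conjugate. Posterior precision = 1/σ₀² + n/σ²; posterior mean is the precision-weighted average of μ₀ and x̄.
Σxᵢ = 95.81 + 185.29 + 154.54 = 435.64, so n·x̄ = 435.64.
σ₀² = 30.30² = 918.09, σ² = 34.31² = 1177.1761; σ² + n·σ₀² = 1177.1761 + 3·918.09 = 3931.4461.
Posterior mean = (μ₀/σ₀² + n·x̄/σ²)/(1/σ₀² + n/σ²) = (σ²·μ₀ + σ₀²·n·x̄)/(σ² + n·σ₀²) = (1177.1761·158.99 + 918.09·435.64)/3931.4461 = 587115.955739/3931.4461 = 149.3384.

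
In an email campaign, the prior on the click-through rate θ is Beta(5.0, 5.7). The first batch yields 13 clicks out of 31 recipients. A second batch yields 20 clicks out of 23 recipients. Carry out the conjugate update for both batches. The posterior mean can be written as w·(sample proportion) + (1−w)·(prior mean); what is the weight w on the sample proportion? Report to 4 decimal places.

0.8346

The Beta prior is conjugate to a Binomial/Bernoulli likelihood; the update adds successes to α and failures to β.
Total number of recipients: n = 31 + 23 = 54.
Posterior mean = (α₀+k)/(α₀+β₀+n) = [n/(α₀+β₀+n)]·(k/n) + [(α₀+β₀)/(α₀+β₀+n)]·α₀/(α₀+β₀), so only n and the prior enter the weight.
The weight on the data is w = n/(α₀+β₀+n) = 54/(5.0+5.7+54) = 54/64.7 = 0.8346.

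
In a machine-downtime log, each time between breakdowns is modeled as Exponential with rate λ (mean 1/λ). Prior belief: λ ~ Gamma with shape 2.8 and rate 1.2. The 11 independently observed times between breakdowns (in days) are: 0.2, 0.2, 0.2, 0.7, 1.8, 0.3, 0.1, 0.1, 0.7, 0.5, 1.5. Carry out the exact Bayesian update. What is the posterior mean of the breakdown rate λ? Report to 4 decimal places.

1.8400

With a Gamma(shape α, rate β) prior on the exponential rate λ, the posterior after n observations with total T = Σxᵢ is Gamma(α+n, β+T).
Sum of observations T = 6.3 days; n = 11.
Posterior: Gamma(2.8+11, 1.2+6.3) = Gamma(13.8, 7.5).
Posterior mean of λ = α/β = 13.8/7.5 = 1.8400.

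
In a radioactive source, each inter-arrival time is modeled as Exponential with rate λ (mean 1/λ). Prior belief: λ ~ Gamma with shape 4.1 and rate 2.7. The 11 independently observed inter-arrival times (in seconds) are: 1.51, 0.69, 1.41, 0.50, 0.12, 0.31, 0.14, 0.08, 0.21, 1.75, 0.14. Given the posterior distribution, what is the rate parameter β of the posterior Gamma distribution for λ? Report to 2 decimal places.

9.56

With a Gamma(shape α, rate β) prior on the exponential rate λ, the posterior after n observations with total T = Σxᵢ is Gamma(α+n, β+T).
Sum of observations T = 6.86 seconds; n = 11.
Posterior: Gamma(4.1+11, 2.7+6.86) = Gamma(15.1, 9.56).
Posterior β = 9.56.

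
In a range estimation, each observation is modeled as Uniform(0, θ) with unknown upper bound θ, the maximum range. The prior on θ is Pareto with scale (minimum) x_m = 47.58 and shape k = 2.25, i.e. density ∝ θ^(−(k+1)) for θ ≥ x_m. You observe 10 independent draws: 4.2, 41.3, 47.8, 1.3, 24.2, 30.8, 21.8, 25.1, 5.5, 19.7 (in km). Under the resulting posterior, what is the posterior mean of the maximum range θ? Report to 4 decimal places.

A Pareto(scale x_m, shape k) prior on the upper bound θ of Uniform(0, θ) is conjugate: posterior is Pareto(max(x_m, max xᵢ), k + n).
Sample maximum = 47.8; prior scale x_m = 47.58 → posterior scale = max = 47.80.
Posterior shape = 2.25 + 10 = 12.25.
E[θ|data] = k·x_m/(k−1) = 12.25·47.80/11.25 = 52.0489.

52.0489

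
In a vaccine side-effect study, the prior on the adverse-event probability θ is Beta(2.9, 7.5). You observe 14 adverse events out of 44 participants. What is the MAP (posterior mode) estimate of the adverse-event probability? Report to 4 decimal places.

The Beta prior is conjugate to a Binomial/Bernoulli likelihood; the update adds successes to α and failures to β.
Posterior: Beta(α+k, β+n−k) = Beta(2.9+14, 7.5+30) = Beta(16.9, 37.5).
Mode of Beta(a,b) for a,b>1 is (a−1)/(a+b−2) = 15.9/52.4 = 0.3034.

0.3034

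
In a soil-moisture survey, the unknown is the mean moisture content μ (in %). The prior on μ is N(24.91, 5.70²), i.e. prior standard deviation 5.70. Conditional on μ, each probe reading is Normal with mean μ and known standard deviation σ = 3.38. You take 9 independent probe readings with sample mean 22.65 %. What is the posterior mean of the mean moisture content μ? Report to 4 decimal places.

22.7350

For Normal data with known variance σ², a Normal(μ₀, σ₀²) prior on μ is conjugate. Posterior precision = 1/σ₀² + n/σ²; posterior mean is the precision-weighted average of μ₀ and x̄.
n·x̄ = 9·22.65 = 203.85.
σ₀² = 5.70² = 32.49, σ² = 3.38² = 11.4244; σ² + n·σ₀² = 11.4244 + 9·32.49 = 303.8344.
Posterior mean = (μ₀/σ₀² + n·x̄/σ²)/(1/σ₀² + n/σ²) = (σ²·μ₀ + σ₀²·n·x̄)/(σ² + n·σ₀²) = (11.4244·24.91 + 32.49·203.85)/303.8344 = 6907.668304/303.8344 = 22.7350.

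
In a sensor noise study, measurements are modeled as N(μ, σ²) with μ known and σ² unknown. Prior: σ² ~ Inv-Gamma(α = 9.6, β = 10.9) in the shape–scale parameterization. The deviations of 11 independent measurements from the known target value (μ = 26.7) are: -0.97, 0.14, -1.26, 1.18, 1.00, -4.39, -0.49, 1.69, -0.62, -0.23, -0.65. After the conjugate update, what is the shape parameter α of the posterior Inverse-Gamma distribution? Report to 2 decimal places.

With known mean μ and an Inverse-Gamma(α, β) prior on σ², the Normal likelihood is conjugate: posterior is Inv-Gamma(α + n/2, β + Σ(xᵢ−μ)²/2).
Σ(xᵢ−μ)² = (-0.97)² + (0.14)² + (-1.26)² + (1.18)² + (1.00)² + (-4.39)² + (-0.49)² + (1.69)² + (-0.62)² + (-0.23)² + (-0.65)² = 28.1686.
Posterior: Inv-Gamma(9.6 + 11/2, 10.9 + 28.1686/2) = Inv-Gamma(15.10, 24.98430).
Posterior α = 15.10.

15.10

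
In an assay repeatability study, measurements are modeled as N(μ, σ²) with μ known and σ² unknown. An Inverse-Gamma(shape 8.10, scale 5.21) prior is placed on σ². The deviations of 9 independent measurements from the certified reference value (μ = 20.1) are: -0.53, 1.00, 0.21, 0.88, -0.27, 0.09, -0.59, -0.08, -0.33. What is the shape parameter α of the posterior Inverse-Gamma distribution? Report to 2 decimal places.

12.60

With known mean μ and an Inverse-Gamma(α, β) prior on σ², the Normal likelihood is conjugate: posterior is Inv-Gamma(α + n/2, β + Σ(xᵢ−μ)²/2).
Σ(xᵢ−μ)² = (-0.53)² + (1.00)² + (0.21)² + (0.88)² + (-0.27)² + (0.09)² + (-0.59)² + (-0.08)² + (-0.33)² = 2.6438.
Posterior: Inv-Gamma(8.10 + 9/2, 5.21 + 2.6438/2) = Inv-Gamma(12.60, 6.53190).
Posterior α = 12.60.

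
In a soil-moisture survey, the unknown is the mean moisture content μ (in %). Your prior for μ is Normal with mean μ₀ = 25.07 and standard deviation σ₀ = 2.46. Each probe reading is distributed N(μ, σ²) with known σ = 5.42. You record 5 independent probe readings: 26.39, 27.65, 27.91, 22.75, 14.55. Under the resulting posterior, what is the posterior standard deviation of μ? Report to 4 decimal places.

1.7266

For Normal data with known variance σ², a Normal(μ₀, σ₀²) prior on μ is conjugate. Posterior precision = 1/σ₀² + n/σ²; posterior mean is the precision-weighted average of μ₀ and x̄.
σ₀² = 2.46² = 6.0516, σ² = 5.42² = 29.3764; σ² + n·σ₀² = 29.3764 + 5·6.0516 = 59.6344.
Posterior precision = 1/σ₀² + n/σ² = 1/6.0516 + 5/29.3764 = (σ² + n·σ₀²)/(σ₀²σ²) = 59.6344/(6.0516·29.3764); posterior variance σₙ² = σ₀²σ²/(σ² + n·σ₀²) = 6.0516·29.3764/59.6344 = 2.981068.
Posterior SD = √σₙ² = √(6.0516·29.3764/59.6344) = 1.7266.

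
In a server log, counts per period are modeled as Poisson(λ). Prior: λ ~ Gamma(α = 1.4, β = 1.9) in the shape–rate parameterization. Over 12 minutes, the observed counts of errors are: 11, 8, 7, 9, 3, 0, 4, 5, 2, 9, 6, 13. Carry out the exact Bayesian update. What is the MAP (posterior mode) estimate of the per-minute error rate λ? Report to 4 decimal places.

5.5683

With a Gamma(shape α, rate β) prior, the Poisson likelihood is conjugate: the posterior is Gamma(α + ΣXᵢ, β + n).
Sum of counts S = 77 over n = 12 minutes.
Posterior: Gamma(α+S, β+n) = Gamma(1.4+77, 1.9+12) = Gamma(78.4, 13.9).
Mode of Gamma(α,β) for α≥1 is (α−1)/β = 77.4/13.9 = 5.5683.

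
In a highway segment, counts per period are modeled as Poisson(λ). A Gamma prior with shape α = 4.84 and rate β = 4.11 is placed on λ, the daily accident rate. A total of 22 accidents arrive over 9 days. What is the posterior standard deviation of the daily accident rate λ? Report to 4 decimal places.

With a Gamma(shape α, rate β) prior, the Poisson likelihood is conjugate: the posterior is Gamma(α + ΣXᵢ, β + n).
Posterior: Gamma(α+S, β+n) = Gamma(4.84+22, 4.11+9) = Gamma(26.84, 13.11).
SD = √α/β = √26.84/13.11 = 0.3952.

0.3952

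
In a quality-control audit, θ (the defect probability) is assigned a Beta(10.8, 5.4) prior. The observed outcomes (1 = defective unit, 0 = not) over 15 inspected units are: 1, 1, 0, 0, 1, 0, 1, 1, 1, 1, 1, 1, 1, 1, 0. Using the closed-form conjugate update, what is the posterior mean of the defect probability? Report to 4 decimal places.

0.6987

The Beta prior is conjugate to a Binomial/Bernoulli likelihood; the update adds successes to α and failures to β.
Posterior: Beta(α+k, β+n−k) = Beta(10.8+11, 5.4+4) = Beta(21.8, 9.4).
Posterior mean = α/(α+β) = 21.8/31.2 = 0.6987.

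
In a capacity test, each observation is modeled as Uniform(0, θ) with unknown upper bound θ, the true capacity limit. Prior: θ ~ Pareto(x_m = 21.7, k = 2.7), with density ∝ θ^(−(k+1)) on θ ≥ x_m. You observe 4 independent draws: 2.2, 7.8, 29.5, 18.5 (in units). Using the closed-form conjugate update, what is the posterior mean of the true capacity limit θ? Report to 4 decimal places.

A Pareto(scale x_m, shape k) prior on the upper bound θ of Uniform(0, θ) is conjugate: posterior is Pareto(max(x_m, max xᵢ), k + n).
Sample maximum = 29.5; prior scale x_m = 21.7 → posterior scale = max = 29.5.
Posterior shape = 2.7 + 4 = 6.7.
E[θ|data] = k·x_m/(k−1) = 6.7·29.5/5.7 = 34.6754.

34.6754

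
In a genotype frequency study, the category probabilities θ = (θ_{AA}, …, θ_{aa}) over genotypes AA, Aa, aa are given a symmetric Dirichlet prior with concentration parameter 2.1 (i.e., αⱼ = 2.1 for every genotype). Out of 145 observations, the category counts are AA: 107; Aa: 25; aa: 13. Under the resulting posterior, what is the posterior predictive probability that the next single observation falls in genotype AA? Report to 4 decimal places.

The Dirichlet prior is conjugate to the Multinomial likelihood: each posterior αⱼ = prior αⱼ + observed count nⱼ.
Posterior concentration: (109.1, 27.1, 15.1), total = 151.3.
P(next = AA | data) = α_{AA}/Σα = 0.7211.

0.7211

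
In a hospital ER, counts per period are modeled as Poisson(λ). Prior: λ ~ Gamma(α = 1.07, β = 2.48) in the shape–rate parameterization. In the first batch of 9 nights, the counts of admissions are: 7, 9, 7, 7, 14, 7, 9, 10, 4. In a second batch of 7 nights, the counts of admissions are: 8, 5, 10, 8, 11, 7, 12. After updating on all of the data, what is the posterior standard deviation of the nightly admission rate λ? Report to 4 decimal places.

0.6312

With a Gamma(shape α, rate β) prior, the Poisson likelihood is conjugate: the posterior is Gamma(α + ΣXᵢ, β + n).
Batch 1: sum of counts S = 74 over n = 9 nights.
After batch 1: Gamma(α+S, β+n) = Gamma(1.07+74, 2.48+9) = Gamma(75.07, 11.48).
Batch 2: sum of counts S = 61 over n = 7 nights.
After batch 2: Gamma(α+S, β+n) = Gamma(75.07+61, 11.48+7) = Gamma(136.07, 18.48).
SD = √α/β = √136.07/18.48 = 0.6312.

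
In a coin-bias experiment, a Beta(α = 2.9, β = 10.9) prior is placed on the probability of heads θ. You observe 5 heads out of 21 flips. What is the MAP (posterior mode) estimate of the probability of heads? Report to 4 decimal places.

0.2104

The Beta prior is conjugate to a Binomial/Bernoulli likelihood; the update adds successes to α and failures to β.
Posterior: Beta(α+k, β+n−k) = Beta(2.9+5, 10.9+16) = Beta(7.9, 26.9).
Mode of Beta(a,b) for a,b>1 is (a−1)/(a+b−2) = 6.9/32.8 = 0.2104.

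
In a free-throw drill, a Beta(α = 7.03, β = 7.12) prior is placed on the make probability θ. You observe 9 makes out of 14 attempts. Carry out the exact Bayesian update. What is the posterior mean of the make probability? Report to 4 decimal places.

The Beta prior is conjugate to a Binomial/Bernoulli likelihood; the update adds successes to α and failures to β.
Posterior: Beta(α+k, β+n−k) = Beta(7.03+9, 7.12+5) = Beta(16.03, 12.12).
Posterior mean = α/(α+β) = 16.03/28.15 = 0.5694.

0.5694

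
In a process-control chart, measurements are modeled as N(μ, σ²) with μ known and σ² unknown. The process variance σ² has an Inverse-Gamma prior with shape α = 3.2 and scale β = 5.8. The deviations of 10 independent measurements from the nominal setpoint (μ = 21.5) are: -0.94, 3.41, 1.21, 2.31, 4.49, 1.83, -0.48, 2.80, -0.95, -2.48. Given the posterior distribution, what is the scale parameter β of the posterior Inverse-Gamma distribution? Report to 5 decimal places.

With known mean μ and an Inverse-Gamma(α, β) prior on σ², the Normal likelihood is conjugate: posterior is Inv-Gamma(α + n/2, β + Σ(xᵢ−μ)²/2).
Σ(xᵢ−μ)² = (-0.94)² + (3.41)² + (1.21)² + (2.31)² + (4.49)² + (1.83)² + (-0.48)² + (2.80)² + (-0.95)² + (-2.48)² = 57.9442.
Posterior: Inv-Gamma(3.2 + 10/2, 5.8 + 57.9442/2) = Inv-Gamma(8.20, 34.77210).
Posterior β = 34.77210.

34.77210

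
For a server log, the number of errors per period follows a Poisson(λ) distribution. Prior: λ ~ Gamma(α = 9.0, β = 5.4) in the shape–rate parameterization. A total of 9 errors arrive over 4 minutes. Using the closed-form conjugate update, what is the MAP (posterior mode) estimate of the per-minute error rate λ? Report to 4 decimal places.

With a Gamma(shape α, rate β) prior, the Poisson likelihood is conjugate: the posterior is Gamma(α + ΣXᵢ, β + n).
Posterior: Gamma(α+S, β+n) = Gamma(9.0+9, 5.4+4) = Gamma(18.0, 9.4).
Mode of Gamma(α,β) for α≥1 is (α−1)/β = 17.0/9.4 = 1.8085.

1.8085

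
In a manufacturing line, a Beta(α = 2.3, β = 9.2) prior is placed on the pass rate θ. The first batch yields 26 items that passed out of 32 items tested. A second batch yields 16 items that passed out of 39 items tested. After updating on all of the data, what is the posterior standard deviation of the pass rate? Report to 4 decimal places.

0.0546

The Beta prior is conjugate to a Binomial/Bernoulli likelihood; the update adds successes to α and failures to β.
After batch 1: Beta(2.3+26, 9.2+6) = Beta(28.3, 15.2).
After batch 2: Beta(28.3+16, 15.2+23) = Beta(44.3, 38.2).
Var = αβ/((α+β)²(α+β+1)) = 44.3·38.2/(82.5²·83.5) = 0.00297764; SD = √0.00297764 = 0.0546.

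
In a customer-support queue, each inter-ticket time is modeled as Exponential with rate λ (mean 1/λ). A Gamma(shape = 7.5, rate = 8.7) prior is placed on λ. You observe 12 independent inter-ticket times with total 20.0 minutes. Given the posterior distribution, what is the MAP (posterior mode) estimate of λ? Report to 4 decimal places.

0.6446

With a Gamma(shape α, rate β) prior on the exponential rate λ, the posterior after n observations with total T = Σxᵢ is Gamma(α+n, β+T).
Posterior: Gamma(7.5+12, 8.7+20.0) = Gamma(19.5, 28.7).
Mode = (α−1)/β = 0.6446.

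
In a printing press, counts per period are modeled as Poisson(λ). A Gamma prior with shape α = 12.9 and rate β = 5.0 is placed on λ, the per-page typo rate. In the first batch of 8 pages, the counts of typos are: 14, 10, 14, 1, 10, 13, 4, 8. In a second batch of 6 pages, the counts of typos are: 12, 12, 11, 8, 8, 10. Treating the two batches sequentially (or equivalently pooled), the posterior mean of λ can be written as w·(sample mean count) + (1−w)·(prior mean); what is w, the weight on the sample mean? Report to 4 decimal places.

With a Gamma(shape α, rate β) prior, the Poisson likelihood is conjugate: the posterior is Gamma(α + ΣXᵢ, β + n).
Total number of pages: n = 8 + 6 = 14.
Posterior mean = (α₀+S)/(β₀+n) = [n/(β₀+n)]·(S/n) + [β₀/(β₀+n)]·(α₀/β₀), so only n and β₀ enter the weight.
Weight on data w = n/(β₀+n) = 14/(5.0+14) = 14/19.0 = 0.7368.

0.7368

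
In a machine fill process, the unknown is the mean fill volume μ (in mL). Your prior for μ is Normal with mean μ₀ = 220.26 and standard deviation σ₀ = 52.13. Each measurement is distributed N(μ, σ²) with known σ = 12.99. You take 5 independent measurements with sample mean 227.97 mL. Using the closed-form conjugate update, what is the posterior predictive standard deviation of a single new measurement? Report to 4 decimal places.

14.2153

For Normal data with known variance σ², a Normal(μ₀, σ₀²) prior on μ is conjugate. Posterior precision = 1/σ₀² + n/σ²; posterior mean is the precision-weighted average of μ₀ and x̄.
σ₀² = 52.13² = 2717.5369, σ² = 12.99² = 168.7401; σ² + n·σ₀² = 168.7401 + 5·2717.5369 = 13756.4246.
Posterior precision = 1/σ₀² + n/σ² = 1/2717.5369 + 5/168.7401 = (σ² + n·σ₀²)/(σ₀²σ²) = 13756.4246/(2717.5369·168.7401); posterior variance σₙ² = σ₀²σ²/(σ² + n·σ₀²) = 2717.5369·168.7401/13756.4246 = 33.334057.
Predictive variance for one new observation = σₙ² + σ² = 2717.5369·168.7401/13756.4246 + 168.7401 = σ²·(σ₀² + 13756.4246)/13756.4246 = 168.7401·16473.9615/13756.4246 = 202.074157; SD = √(168.7401·16473.9615/13756.4246) = 14.2153.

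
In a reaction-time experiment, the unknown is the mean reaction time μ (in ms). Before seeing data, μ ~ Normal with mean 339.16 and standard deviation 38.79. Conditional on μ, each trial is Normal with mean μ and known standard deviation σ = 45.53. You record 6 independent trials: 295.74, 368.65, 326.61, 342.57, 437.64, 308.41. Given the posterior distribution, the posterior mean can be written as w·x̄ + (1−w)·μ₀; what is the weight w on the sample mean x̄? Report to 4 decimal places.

For Normal data with known variance σ², a Normal(μ₀, σ₀²) prior on μ is conjugate. Posterior precision = 1/σ₀² + n/σ²; posterior mean is the precision-weighted average of μ₀ and x̄.
σ₀² = 38.79² = 1504.6641, σ² = 45.53² = 2072.9809. Prior precision 1/σ₀² = 1/1504.6641; data precision n/σ² = 6/2072.9809.
w = (n/σ²)/(1/σ₀² + n/σ²) = n·σ₀²/(σ² + n·σ₀²) = 6·1504.6641/(2072.9809 + 6·1504.6641) = 9027.9846/11100.9655 = 0.8133.

0.8133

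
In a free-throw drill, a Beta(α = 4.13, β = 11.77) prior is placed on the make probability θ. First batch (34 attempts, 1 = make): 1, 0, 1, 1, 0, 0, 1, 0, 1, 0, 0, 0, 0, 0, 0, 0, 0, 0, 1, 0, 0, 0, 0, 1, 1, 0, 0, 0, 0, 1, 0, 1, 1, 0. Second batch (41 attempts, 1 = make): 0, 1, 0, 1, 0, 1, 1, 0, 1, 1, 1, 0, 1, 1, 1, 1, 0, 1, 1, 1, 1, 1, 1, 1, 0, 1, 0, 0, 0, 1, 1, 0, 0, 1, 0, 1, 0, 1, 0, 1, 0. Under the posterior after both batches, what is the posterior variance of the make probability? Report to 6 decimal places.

0.002683

The Beta prior is conjugate to a Binomial/Bernoulli likelihood; the update adds successes to α and failures to β.
After batch 1: Beta(4.13+11, 11.77+23) = Beta(15.13, 34.77).
After batch 2: Beta(15.13+25, 34.77+16) = Beta(40.13, 50.77).
Var = αβ/((α+β)²(α+β+1)) = 40.13·50.77/(90.90²·91.90) = 0.002683.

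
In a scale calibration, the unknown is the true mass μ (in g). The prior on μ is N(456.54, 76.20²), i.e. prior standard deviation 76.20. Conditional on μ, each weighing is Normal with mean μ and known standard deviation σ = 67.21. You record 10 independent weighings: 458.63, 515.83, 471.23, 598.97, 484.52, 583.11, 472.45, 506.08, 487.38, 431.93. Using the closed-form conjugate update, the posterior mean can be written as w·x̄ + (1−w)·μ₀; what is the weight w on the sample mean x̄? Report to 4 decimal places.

For Normal data with known variance σ², a Normal(μ₀, σ₀²) prior on μ is conjugate. Posterior precision = 1/σ₀² + n/σ²; posterior mean is the precision-weighted average of μ₀ and x̄.
σ₀² = 76.20² = 5806.44, σ² = 67.21² = 4517.1841. Prior precision 1/σ₀² = 1/5806.44; data precision n/σ² = 10/4517.1841.
w = (n/σ²)/(1/σ₀² + n/σ²) = n·σ₀²/(σ² + n·σ₀²) = 10·5806.44/(4517.1841 + 10·5806.44) = 58064.4/62581.5841 = 0.9278.

0.9278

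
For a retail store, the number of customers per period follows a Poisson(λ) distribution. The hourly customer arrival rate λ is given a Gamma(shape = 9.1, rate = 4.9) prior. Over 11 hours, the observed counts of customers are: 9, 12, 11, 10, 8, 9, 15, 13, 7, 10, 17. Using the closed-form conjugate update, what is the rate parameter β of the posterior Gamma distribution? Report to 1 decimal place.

15.9

With a Gamma(shape α, rate β) prior, the Poisson likelihood is conjugate: the posterior is Gamma(α + ΣXᵢ, β + n).
Sum of counts S = 121 over n = 11 hours.
Posterior: Gamma(α+S, β+n) = Gamma(9.1+121, 4.9+11) = Gamma(130.1, 15.9).
Posterior β = 15.9.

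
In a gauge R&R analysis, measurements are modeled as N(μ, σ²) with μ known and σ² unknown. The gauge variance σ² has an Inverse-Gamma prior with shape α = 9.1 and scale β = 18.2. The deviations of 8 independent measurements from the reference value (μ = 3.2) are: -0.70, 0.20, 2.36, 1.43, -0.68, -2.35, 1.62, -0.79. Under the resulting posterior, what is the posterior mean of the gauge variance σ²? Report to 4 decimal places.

2.2222

With known mean μ and an Inverse-Gamma(α, β) prior on σ², the Normal likelihood is conjugate: posterior is Inv-Gamma(α + n/2, β + Σ(xᵢ−μ)²/2).
Σ(xᵢ−μ)² = (-0.70)² + (0.20)² + (2.36)² + (1.43)² + (-0.68)² + (-2.35)² + (1.62)² + (-0.79)² = 17.3779.
Posterior: Inv-Gamma(9.1 + 8/2, 18.2 + 17.3779/2) = Inv-Gamma(13.10, 26.88895).
E[σ²|data] = β/(α−1) = 26.88895/12.10 = 2.2222.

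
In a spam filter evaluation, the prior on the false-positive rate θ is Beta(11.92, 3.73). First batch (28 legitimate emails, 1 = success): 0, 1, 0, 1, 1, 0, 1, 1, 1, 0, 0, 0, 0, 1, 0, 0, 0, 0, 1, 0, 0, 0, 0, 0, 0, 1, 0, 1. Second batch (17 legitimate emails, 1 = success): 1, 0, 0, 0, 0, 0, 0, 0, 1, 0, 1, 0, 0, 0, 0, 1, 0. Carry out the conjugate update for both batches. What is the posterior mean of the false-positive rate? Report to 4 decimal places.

0.4274

The Beta prior is conjugate to a Binomial/Bernoulli likelihood; the update adds successes to α and failures to β.
After batch 1: Beta(11.92+10, 3.73+18) = Beta(21.92, 21.73).
After batch 2: Beta(21.92+4, 21.73+13) = Beta(25.92, 34.73).
Posterior mean = α/(α+β) = 25.92/60.65 = 0.4274.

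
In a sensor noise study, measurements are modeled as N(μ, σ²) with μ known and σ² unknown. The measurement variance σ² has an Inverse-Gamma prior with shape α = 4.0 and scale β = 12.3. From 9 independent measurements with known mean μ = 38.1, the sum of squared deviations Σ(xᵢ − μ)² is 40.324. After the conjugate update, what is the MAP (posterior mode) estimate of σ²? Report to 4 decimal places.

With known mean μ and an Inverse-Gamma(α, β) prior on σ², the Normal likelihood is conjugate: posterior is Inv-Gamma(α + n/2, β + Σ(xᵢ−μ)²/2).
Posterior: Inv-Gamma(4.0 + 9/2, 12.3 + 40.324/2) = Inv-Gamma(8.50, 32.4620).
Mode = β/(α+1) = 32.4620/9.50 = 3.4171.

3.4171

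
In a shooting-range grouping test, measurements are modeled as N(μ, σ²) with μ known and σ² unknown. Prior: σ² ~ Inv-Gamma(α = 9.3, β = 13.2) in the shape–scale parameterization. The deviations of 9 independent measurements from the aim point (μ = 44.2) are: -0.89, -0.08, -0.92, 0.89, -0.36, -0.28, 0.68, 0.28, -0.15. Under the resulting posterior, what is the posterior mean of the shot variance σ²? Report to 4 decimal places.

1.1566

With known mean μ and an Inverse-Gamma(α, β) prior on σ², the Normal likelihood is conjugate: posterior is Inv-Gamma(α + n/2, β + Σ(xᵢ−μ)²/2).
Σ(xᵢ−μ)² = (-0.89)² + (-0.08)² + (-0.92)² + (0.89)² + (-0.36)² + (-0.28)² + (0.68)² + (0.28)² + (-0.15)² = 3.2083.
Posterior: Inv-Gamma(9.3 + 9/2, 13.2 + 3.2083/2) = Inv-Gamma(13.80, 14.80415).
E[σ²|data] = β/(α−1) = 14.80415/12.80 = 1.1566.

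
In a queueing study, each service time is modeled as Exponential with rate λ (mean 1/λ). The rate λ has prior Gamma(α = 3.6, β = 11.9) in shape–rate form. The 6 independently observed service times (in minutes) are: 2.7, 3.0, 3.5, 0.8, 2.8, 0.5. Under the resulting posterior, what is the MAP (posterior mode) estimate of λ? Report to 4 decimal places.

0.3413

With a Gamma(shape α, rate β) prior on the exponential rate λ, the posterior after n observations with total T = Σxᵢ is Gamma(α+n, β+T).
Sum of observations T = 13.3 minutes; n = 6.
Posterior: Gamma(3.6+6, 11.9+13.3) = Gamma(9.6, 25.2).
Mode = (α−1)/β = 0.3413.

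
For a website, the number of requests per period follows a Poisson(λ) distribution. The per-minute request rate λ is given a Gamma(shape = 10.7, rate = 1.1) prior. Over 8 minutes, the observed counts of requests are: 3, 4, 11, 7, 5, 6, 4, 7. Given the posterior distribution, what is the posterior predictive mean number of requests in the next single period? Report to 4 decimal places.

6.3407

With a Gamma(shape α, rate β) prior, the Poisson likelihood is conjugate: the posterior is Gamma(α + ΣXᵢ, β + n).
Sum of counts S = 47 over n = 8 minutes.
Posterior: Gamma(α+S, β+n) = Gamma(10.7+47, 1.1+8) = Gamma(57.7, 9.1).
The predictive distribution for one future period is NegBinom with mean α/β = 6.3407.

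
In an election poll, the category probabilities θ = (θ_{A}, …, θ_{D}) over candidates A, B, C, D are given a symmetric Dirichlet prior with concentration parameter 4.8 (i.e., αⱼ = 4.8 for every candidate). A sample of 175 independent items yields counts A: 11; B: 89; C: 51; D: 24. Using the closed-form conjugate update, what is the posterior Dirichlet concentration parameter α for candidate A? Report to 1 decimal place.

15.8

The Dirichlet prior is conjugate to the Multinomial likelihood: each posterior αⱼ = prior αⱼ + observed count nⱼ.
Posterior concentration: (15.8, 93.8, 55.8, 28.8), total = 194.2.
α_{A} = 4.8 + 11 = 15.8.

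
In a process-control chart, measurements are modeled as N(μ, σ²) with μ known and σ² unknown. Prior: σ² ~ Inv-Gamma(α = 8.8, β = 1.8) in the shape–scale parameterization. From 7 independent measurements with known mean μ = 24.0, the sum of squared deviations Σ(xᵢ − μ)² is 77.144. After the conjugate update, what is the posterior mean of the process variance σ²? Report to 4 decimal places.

3.5727

With known mean μ and an Inverse-Gamma(α, β) prior on σ², the Normal likelihood is conjugate: posterior is Inv-Gamma(α + n/2, β + Σ(xᵢ−μ)²/2).
Posterior: Inv-Gamma(8.8 + 7/2, 1.8 + 77.144/2) = Inv-Gamma(12.30, 40.3720).
E[σ²|data] = β/(α−1) = 40.3720/11.30 = 3.5727.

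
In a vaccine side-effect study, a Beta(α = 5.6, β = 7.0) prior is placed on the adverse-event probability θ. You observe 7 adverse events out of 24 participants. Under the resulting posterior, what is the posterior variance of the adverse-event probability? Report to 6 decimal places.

0.006004

The Beta prior is conjugate to a Binomial/Bernoulli likelihood; the update adds successes to α and failures to β.
Posterior: Beta(α+k, β+n−k) = Beta(5.6+7, 7.0+17) = Beta(12.6, 24.0).
Var = αβ/((α+β)²(α+β+1)) = 12.6·24.0/(36.6²·37.6) = 0.006004.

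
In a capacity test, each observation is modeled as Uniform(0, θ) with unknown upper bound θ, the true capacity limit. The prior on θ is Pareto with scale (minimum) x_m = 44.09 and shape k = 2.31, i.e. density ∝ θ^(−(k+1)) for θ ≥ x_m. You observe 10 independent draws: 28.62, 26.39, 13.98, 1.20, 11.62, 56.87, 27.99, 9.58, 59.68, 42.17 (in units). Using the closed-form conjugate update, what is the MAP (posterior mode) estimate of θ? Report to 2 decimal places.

A Pareto(scale x_m, shape k) prior on the upper bound θ of Uniform(0, θ) is conjugate: posterior is Pareto(max(x_m, max xᵢ), k + n).
Sample maximum = 59.68; prior scale x_m = 44.09 → posterior scale = max = 59.68.
Posterior shape = 2.31 + 10 = 12.31.
The Pareto density is decreasing on [x_m, ∞), so the mode is x_m = 59.68.

59.68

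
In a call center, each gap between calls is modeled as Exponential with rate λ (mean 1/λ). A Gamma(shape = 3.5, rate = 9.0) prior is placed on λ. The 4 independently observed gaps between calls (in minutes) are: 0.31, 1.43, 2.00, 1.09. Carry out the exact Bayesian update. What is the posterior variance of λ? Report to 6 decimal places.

0.039212

With a Gamma(shape α, rate β) prior on the exponential rate λ, the posterior after n observations with total T = Σxᵢ is Gamma(α+n, β+T).
Sum of observations T = 4.83 minutes; n = 4.
Posterior: Gamma(3.5+4, 9.0+4.83) = Gamma(7.5, 13.83).
Var = α/β² = 0.039212.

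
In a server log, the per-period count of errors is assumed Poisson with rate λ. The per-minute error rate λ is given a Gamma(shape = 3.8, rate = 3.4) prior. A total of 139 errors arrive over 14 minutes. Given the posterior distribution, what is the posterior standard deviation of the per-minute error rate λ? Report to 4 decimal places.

With a Gamma(shape α, rate β) prior, the Poisson likelihood is conjugate: the posterior is Gamma(α + ΣXᵢ, β + n).
Posterior: Gamma(α+S, β+n) = Gamma(3.8+139, 3.4+14) = Gamma(142.8, 17.4).
SD = √α/β = √142.8/17.4 = 0.6868.

0.6868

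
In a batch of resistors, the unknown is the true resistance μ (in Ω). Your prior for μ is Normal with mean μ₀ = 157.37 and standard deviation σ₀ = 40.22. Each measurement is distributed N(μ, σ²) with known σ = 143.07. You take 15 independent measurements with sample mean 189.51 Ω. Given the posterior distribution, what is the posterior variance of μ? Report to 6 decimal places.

For Normal data with known variance σ², a Normal(μ₀, σ₀²) prior on μ is conjugate. Posterior precision = 1/σ₀² + n/σ²; posterior mean is the precision-weighted average of μ₀ and x̄.
σ₀² = 40.22² = 1617.6484, σ² = 143.07² = 20469.0249; σ² + n·σ₀² = 20469.0249 + 15·1617.6484 = 44733.7509.
Posterior precision = 1/σ₀² + n/σ² = 1/1617.6484 + 15/20469.0249 = (σ² + n·σ₀²)/(σ₀²σ²) = 44733.7509/(1617.6484·20469.0249); posterior variance σₙ² = σ₀²σ²/(σ² + n·σ₀²) = 1617.6484·20469.0249/44733.7509 = 740.194701.

740.194701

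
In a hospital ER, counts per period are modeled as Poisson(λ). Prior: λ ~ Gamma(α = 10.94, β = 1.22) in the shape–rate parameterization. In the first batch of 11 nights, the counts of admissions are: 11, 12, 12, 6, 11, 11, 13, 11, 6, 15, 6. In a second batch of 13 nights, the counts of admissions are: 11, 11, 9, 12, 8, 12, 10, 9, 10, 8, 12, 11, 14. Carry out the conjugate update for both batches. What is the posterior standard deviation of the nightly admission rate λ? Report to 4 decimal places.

With a Gamma(shape α, rate β) prior, the Poisson likelihood is conjugate: the posterior is Gamma(α + ΣXᵢ, β + n).
Batch 1: sum of counts S = 114 over n = 11 nights.
After batch 1: Gamma(α+S, β+n) = Gamma(10.94+114, 1.22+11) = Gamma(124.94, 12.22).
Batch 2: sum of counts S = 137 over n = 13 nights.
After batch 2: Gamma(α+S, β+n) = Gamma(124.94+137, 12.22+13) = Gamma(261.94, 25.22).
SD = √α/β = √261.94/25.22 = 0.6417.

0.6417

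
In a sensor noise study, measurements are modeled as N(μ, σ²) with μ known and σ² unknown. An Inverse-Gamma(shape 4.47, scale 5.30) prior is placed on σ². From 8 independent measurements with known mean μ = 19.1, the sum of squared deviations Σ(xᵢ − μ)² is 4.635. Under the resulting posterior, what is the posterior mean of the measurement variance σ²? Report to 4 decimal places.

With known mean μ and an Inverse-Gamma(α, β) prior on σ², the Normal likelihood is conjugate: posterior is Inv-Gamma(α + n/2, β + Σ(xᵢ−μ)²/2).
Posterior: Inv-Gamma(4.47 + 8/2, 5.30 + 4.635/2) = Inv-Gamma(8.47, 7.6175).
E[σ²|data] = β/(α−1) = 7.6175/7.47 = 1.0197.

1.0197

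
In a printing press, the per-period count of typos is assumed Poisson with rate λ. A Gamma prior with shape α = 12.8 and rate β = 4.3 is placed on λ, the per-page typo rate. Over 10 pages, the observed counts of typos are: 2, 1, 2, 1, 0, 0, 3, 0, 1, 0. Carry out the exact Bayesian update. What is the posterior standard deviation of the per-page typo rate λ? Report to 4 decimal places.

0.3339

With a Gamma(shape α, rate β) prior, the Poisson likelihood is conjugate: the posterior is Gamma(α + ΣXᵢ, β + n).
Sum of counts S = 10 over n = 10 pages.
Posterior: Gamma(α+S, β+n) = Gamma(12.8+10, 4.3+10) = Gamma(22.8, 14.3).
SD = √α/β = √22.8/14.3 = 0.3339.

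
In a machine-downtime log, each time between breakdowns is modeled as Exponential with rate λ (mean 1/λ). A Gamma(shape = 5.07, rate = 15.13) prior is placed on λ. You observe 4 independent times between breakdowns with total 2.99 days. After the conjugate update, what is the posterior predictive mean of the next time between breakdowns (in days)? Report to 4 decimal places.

2.2454

With a Gamma(shape α, rate β) prior on the exponential rate λ, the posterior after n observations with total T = Σxᵢ is Gamma(α+n, β+T).
Posterior: Gamma(5.07+4, 15.13+2.99) = Gamma(9.07, 18.12).
The predictive distribution for the next observation is Lomax; its mean is β/(α−1) = 18.12/8.07 = 2.2454.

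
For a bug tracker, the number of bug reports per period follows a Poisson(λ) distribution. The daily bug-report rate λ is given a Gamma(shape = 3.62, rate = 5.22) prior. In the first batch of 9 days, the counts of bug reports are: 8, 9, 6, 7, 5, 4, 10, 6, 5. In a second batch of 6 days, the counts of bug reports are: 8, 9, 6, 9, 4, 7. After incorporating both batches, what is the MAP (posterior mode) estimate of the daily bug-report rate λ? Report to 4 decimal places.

With a Gamma(shape α, rate β) prior, the Poisson likelihood is conjugate: the posterior is Gamma(α + ΣXᵢ, β + n).
Batch 1: sum of counts S = 60 over n = 9 days.
After batch 1: Gamma(α+S, β+n) = Gamma(3.62+60, 5.22+9) = Gamma(63.62, 14.22).
Batch 2: sum of counts S = 43 over n = 6 days.
After batch 2: Gamma(α+S, β+n) = Gamma(63.62+43, 14.22+6) = Gamma(106.62, 20.22).
Mode of Gamma(α,β) for α≥1 is (α−1)/β = 105.62/20.22 = 5.2235.

5.2235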